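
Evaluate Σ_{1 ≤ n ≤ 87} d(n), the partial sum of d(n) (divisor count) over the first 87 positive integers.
Σ_{n ≤ 87} d(n) = 403

Compute d(n) for each 1 ≤ n ≤ 87: d(1) = 1, d(2) = 2, d(3) = 2, d(4) = 3, d(5) = 2, d(6) = 4, d(7) = 2, d(8) = 4, d(9) = 3, d(10) = 4, d(11) = 2, d(12) = 6, d(13) = 2, d(14) = 4, d(15) = 4, d(16) = 5, d(17) = 2, d(18) = 6, d(19) = 2, d(20) = 6, d(21) = 4, d(22) = 4, d(23) = 2, d(24) = 8, d(25) = 3, d(26) = 4, d(27) = 4, d(28) = 6, d(29) = 2, d(30) = 8, d(31) = 2, d(32) = 6, d(33) = 4, d(34) = 4, d(35) = 4, d(36) = 9, d(37) = 2, d(38) = 4, d(39) = 4, d(40) = 8, d(41) = 2, d(42) = 8, d(43) = 2, d(44) = 6, d(45) = 6, d(46) = 4, d(47) = 2, d(48) = 10, d(49) = 3, d(50) = 6, d(51) = 4, d(52) = 6, d(53) = 2, d(54) = 8, d(55) = 4, d(56) = 8, d(57) = 4, d(58) = 4, d(59) = 2, d(60) = 12, d(61) = 2, d(62) = 4, d(63) = 6, d(64) = 7, d(65) = 4, d(66) = 8, d(67) = 2, d(68) = 6, d(69) = 4, d(70) = 8, d(71) = 2, d(72) = 12, d(73) = 2, d(74) = 4, d(75) = 6, d(76) = 6, d(77) = 4, d(78) = 8, d(79) = 2, d(80) = 10, d(81) = 5, d(82) = 4, d(83) = 2, d(84) = 12, d(85) = 4, d(86) = 4, d(87) = 4. Summing all 87 values: 403. (Dirichlet's divisor formula: Σ_{n ≤ x} d(n) = x ln(x) + (2γ − 1) x + O(√x). For x = 87, the asymptotic estimate is ≈ 401.97.)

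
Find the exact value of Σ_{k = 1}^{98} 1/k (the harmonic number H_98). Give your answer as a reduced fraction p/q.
H_98 = 360264457021270114060513483605065190394007/69720375229712477164533808935312303556800

Direct summation: H_98 = 1 + 1/2 + ... + 1/98. The least common denominator is lcm(1, ..., 98) = 69720375229712477164533808935312303556800; over this denominator the numerator is 69720375229712477164533808935312303556800 + 34860187614856238582266904467656151778400 + 23240125076570825721511269645104101185600 + 17430093807428119291133452233828075889200 + 13944075045942495432906761787062460711360 + 11620062538285412860755634822552050592800 + 9960053604244639594933401276473186222400 + 8715046903714059645566726116914037944600 + 7746708358856941907170423215034700395200 + 6972037522971247716453380893531230355680 + 6338215929973861560412164448664754868800 + 5810031269142706430377817411276025296400 + 5363105786900959781887216071947100273600 + 4980026802122319797466700638236593111200 + 4648025015314165144302253929020820237120 + 4357523451857029822783363058457018972300 + 4101198542924263362619635819724253150400 + 3873354179428470953585211607517350197600 + 3669493433142761956028095207121700187200 + 3486018761485623858226690446765615177840 + 3320017868081546531644467092157728740800 + 3169107964986930780206082224332377434400 + 3031320662161412050631904736317926241600 + 2905015634571353215188908705638012648200 + 2788815009188499086581352357412492142272 + 2681552893450479890943608035973550136800 + 2582236119618980635723474405011566798400 + 2490013401061159898733350319118296555600 + 2404150869990085419466683066734907019200 + 2324012507657082572151126964510410118560 + 2249044362248789585952703514042332372800 + 2178761725928514911391681529228509486150 + 2112738643324620520137388149554918289600 + 2050599271462131681309817909862126575200 + 1992010720848927918986680255294637244480 + 1936677089714235476792605803758675098800 + 1884334465667904788230643484738170366400 + 1834746716571380978014047603560850093600 + 1787701928966986593962405357315700091200 + 1743009380742811929113345223382807588920 + 1700496956822255540598385583788104964800 + 1660008934040773265822233546078864370400 + 1621404075109592492198460672914239617600 + 1584553982493465390103041112166188717200 + 1549341671771388381434084643006940079040 + 1515660331080706025315952368158963120800 + 1483412238930052705628378913517283054400 + 1452507817285676607594454352819006324100 + 1422864800606377084990485896639026603200 + 1394407504594249543290676178706246071136 + 1367066180974754454206545273241417716800 + 1340776446725239945471804017986775068400 + 1315478777919103342727052998779477425600 + 1291118059809490317861737202505783399200 + 1267643185994772312082432889732950973760 + 1245006700530579949366675159559148277800 + 1223164477714253985342698402373900062400 + 1202075434995042709733341533367453509600 + 1181701275079872494314132354835801755200 + 1162006253828541286075563482255205059280 + 1142956970978893068271046048119873828800 + 1124522181124394792976351757021166186400 + 1106672622693848843881489030719242913600 + 1089380862964257455695840764614254743075 + 1072621157380191956377443214389420054720 + 1056369321662310260068694074777459144800 + 1040602615368842942754235954258392590400 + 1025299635731065840654908954931063287600 + 1010440220720470683543968245439308747200 + 996005360424463959493340127647318622240 + 981977115911443340345546604722708500800 + 968338544857117738396302901879337549400 + 955073633283732563897723410072771281600 + 942167232833952394115321742369085183200 + 929605003062833028860450785804164047424 + 917373358285690489007023801780425046800 + 905459418567694508630309206952107838400 + 893850964483493296981202678657850045600 + 882536395312816166639668467535598779200 + 871504690371405964556672611691403794460 + 860745373206326878574491468337188932800 + 850248478411127770299192791894052482400 + 840004520839909363428118179943521729600 + 830004467020386632911116773039432185200 + 820239708584852672523927163944850630080 + 810702037554796246099230336457119808800 + 801383623330028473155561022244969006400 + 792276991246732695051520556083094358600 + 783375002581039069264424819497891051200 + 774670835885694190717042321503470039520 + 766157969557279968841030867421014324800 + 757830165540353012657976184079481560400 + 749681454082929861984234504680777457600 + 741706119465026352814189456758641527200 + 733898686628552391205619041424340037440 + 726253908642838303797227176409503162050 + 718766754945489455304472257065075294400 + 711432400303188542495242948319513301600 = 360264457021270114060513483605065190394007, so H_98 = 360264457021270114060513483605065190394007/69720375229712477164533808935312303556800 (already in lowest terms) ≈ 5.16728. (The PNT-adjacent estimate ln(98) + γ ≈ 5.16218 matches within O(1/n).)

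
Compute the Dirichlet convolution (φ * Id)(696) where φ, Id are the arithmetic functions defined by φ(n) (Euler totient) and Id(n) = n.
(φ * Id)(696) = 5700

Divisors of 696: [1, 2, 3, 4, 6, 8, 12, 24, 29, 58, 87, 116, 174, 232, 348, 696]. For each d | 696:
  d = 1: φ(1) · Id(696/1) = 1 · 696 = 696
  d = 2: φ(2) · Id(696/2) = 1 · 348 = 348
  d = 3: φ(3) · Id(696/3) = 2 · 232 = 464
  d = 4: φ(4) · Id(696/4) = 2 · 174 = 348
  d = 6: φ(6) · Id(696/6) = 2 · 116 = 232
  d = 8: φ(8) · Id(696/8) = 4 · 87 = 348
  d = 12: φ(12) · Id(696/12) = 4 · 58 = 232
  d = 24: φ(24) · Id(696/24) = 8 · 29 = 232
  d = 29: φ(29) · Id(696/29) = 28 · 24 = 672
  d = 58: φ(58) · Id(696/58) = 28 · 12 = 336
  d = 87: φ(87) · Id(696/87) = 56 · 8 = 448
  d = 116: φ(116) · Id(696/116) = 56 · 6 = 336
  d = 174: φ(174) · Id(696/174) = 56 · 4 = 224
  d = 232: φ(232) · Id(696/232) = 112 · 3 = 336
  d = 348: φ(348) · Id(696/348) = 112 · 2 = 224
  d = 696: φ(696) · Id(696/696) = 224 · 1 = 224
Summing: (φ * Id)(696) = 696 + 348 + 464 + 348 + 232 + 348 + 232 + 232 + 672 + 336 + 448 + 336 + 224 + 336 + 224 + 224 = 5700.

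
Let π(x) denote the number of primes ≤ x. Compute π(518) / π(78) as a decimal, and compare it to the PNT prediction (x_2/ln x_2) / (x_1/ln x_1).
π(518)/π(78) = 97/21 ≈ 4.6190;  PNT prediction ≈ 4.6293.

π(78) = 21 and π(518) = 97, so π(518)/π(78) ≈ 4.6190. The PNT-predicted ratio is (518/ln(518)) / (78/ln(78)) ≈ 4.6293. The two agree to within a few percent, as expected.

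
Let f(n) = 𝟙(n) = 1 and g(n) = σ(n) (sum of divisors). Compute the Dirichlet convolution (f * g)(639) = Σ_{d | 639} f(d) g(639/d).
(𝟙 * σ)(639) = 1314

Divisors of 639: [1, 3, 9, 71, 213, 639]. For each d | 639:
  d = 1: 𝟙(1) · σ(639/1) = 1 · 936 = 936
  d = 3: 𝟙(3) · σ(639/3) = 1 · 288 = 288
  d = 9: 𝟙(9) · σ(639/9) = 1 · 72 = 72
  d = 71: 𝟙(71) · σ(639/71) = 1 · 13 = 13
  d = 213: 𝟙(213) · σ(639/213) = 1 · 4 = 4
  d = 639: 𝟙(639) · σ(639/639) = 1 · 1 = 1
Summing: (𝟙 * σ)(639) = 936 + 288 + 72 + 13 + 4 + 1 = 1314.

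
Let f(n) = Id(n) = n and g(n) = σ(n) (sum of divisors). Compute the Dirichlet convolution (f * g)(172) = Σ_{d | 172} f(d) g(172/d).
(Id * σ)(172) = 1479

Divisors of 172: [1, 2, 4, 43, 86, 172]. For each d | 172:
  d = 1: Id(1) · σ(172/1) = 1 · 308 = 308
  d = 2: Id(2) · σ(172/2) = 2 · 132 = 264
  d = 4: Id(4) · σ(172/4) = 4 · 44 = 176
  d = 43: Id(43) · σ(172/43) = 43 · 7 = 301
  d = 86: Id(86) · σ(172/86) = 86 · 3 = 258
  d = 172: Id(172) · σ(172/172) = 172 · 1 = 172
Summing: (Id * σ)(172) = 308 + 264 + 176 + 301 + 258 + 172 = 1479.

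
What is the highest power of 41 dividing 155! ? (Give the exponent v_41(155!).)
v_41(155!) = 3

Legendre's formula: v_p(n!) = Σ_{k ≥ 1} ⌊n / p^k⌋. For p = 41, n = 155, the terms are:
  ⌊155/41^1⌋ = ⌊155/41⌋ = 3
(the next term ⌊155/41^2⌋ = 0, terminating the sum). Summing: v_41(155!) = 3 = 3.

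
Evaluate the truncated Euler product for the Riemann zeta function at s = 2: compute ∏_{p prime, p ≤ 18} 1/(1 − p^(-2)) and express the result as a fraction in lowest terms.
∏ = 206841635/127401984

The primes p ≤ 18 are [2, 3, 5, 7, 11, 13, 17]. For each prime, (1 − 1/p^2)^(-1) = p^2 / (p^2 − 1). The product is (1 − 1/2^2)^(-1), (1 − 1/3^2)^(-1), (1 − 1/5^2)^(-1), (1 − 1/7^2)^(-1), (1 − 1/11^2)^(-1), (1 − 1/13^2)^(-1), (1 − 1/17^2)^(-1) = ∏ p^2 / (p^2 − 1) = 206841635/127401984.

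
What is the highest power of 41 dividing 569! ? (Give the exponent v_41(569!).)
v_41(569!) = 13

Legendre's formula: v_p(n!) = Σ_{k ≥ 1} ⌊n / p^k⌋. For p = 41, n = 569, the terms are:
  ⌊569/41^1⌋ = ⌊569/41⌋ = 13
(the next term ⌊569/41^2⌋ = 0, terminating the sum). Summing: v_41(569!) = 13 = 13.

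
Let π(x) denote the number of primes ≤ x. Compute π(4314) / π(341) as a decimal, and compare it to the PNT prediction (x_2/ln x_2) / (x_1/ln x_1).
π(4314)/π(341) = 590/68 ≈ 8.6765;  PNT prediction ≈ 8.8151.

π(341) = 68 and π(4314) = 590, so π(4314)/π(341) ≈ 8.6765. The PNT-predicted ratio is (4314/ln(4314)) / (341/ln(341)) ≈ 8.8151. The two agree to within a few percent, as expected.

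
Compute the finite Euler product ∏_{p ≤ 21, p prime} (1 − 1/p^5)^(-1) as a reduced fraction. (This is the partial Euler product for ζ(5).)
∏ = 995488417328655275157507375/960036697434231116505428608

The primes p ≤ 21 are [2, 3, 5, 7, 11, 13, 17, 19]. For each prime, (1 − 1/p^5)^(-1) = p^5 / (p^5 − 1). The product is (1 − 1/2^5)^(-1), (1 − 1/3^5)^(-1), (1 − 1/5^5)^(-1), (1 − 1/7^5)^(-1), (1 − 1/11^5)^(-1), (1 − 1/13^5)^(-1), (1 − 1/17^5)^(-1), (1 − 1/19^5)^(-1) = ∏ p^5 / (p^5 − 1) = 995488417328655275157507375/960036697434231116505428608.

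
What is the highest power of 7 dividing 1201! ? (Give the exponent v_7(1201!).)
v_7(1201!) = 198

Legendre's formula: v_p(n!) = Σ_{k ≥ 1} ⌊n / p^k⌋. For p = 7, n = 1201, the terms are:
  ⌊1201/7^1⌋ = ⌊1201/7⌋ = 171
  ⌊1201/7^2⌋ = ⌊1201/49⌋ = 24
  ⌊1201/7^3⌋ = ⌊1201/343⌋ = 3
(the next term ⌊1201/7^4⌋ = 0, terminating the sum). Summing: v_7(1201!) = 171 + 24 + 3 = 198.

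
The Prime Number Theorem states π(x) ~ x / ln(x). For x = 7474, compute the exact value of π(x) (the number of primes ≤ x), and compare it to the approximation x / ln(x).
π(7474) = 945;  x/ln(x) ≈ 837.97;  relative error ≈ 11.33%.

Directly count primes up to 7474: π(7474) = 945. The PNT approximation gives 7474/ln(7474) ≈ 7474/8.91919 ≈ 837.97. Relative error (π(x) − x/ln(x)) / π(x) ≈ 11.33%; the approximation is known to undercount slightly (Li(x) is a better estimate).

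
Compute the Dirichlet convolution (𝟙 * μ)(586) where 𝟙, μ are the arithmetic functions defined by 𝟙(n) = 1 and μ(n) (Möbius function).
(𝟙 * μ)(586) = 0

Divisors of 586: [1, 2, 293, 586]. For each d | 586:
  d = 1: 𝟙(1) · μ(586/1) = 1 · 1 = 1
  d = 2: 𝟙(2) · μ(586/2) = 1 · -1 = -1
  d = 293: 𝟙(293) · μ(586/293) = 1 · -1 = -1
  d = 586: 𝟙(586) · μ(586/586) = 1 · 1 = 1
Summing: (𝟙 * μ)(586) = 1 + -1 + -1 + 1 = 0.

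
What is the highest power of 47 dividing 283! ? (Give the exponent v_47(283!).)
v_47(283!) = 6

Legendre's formula: v_p(n!) = Σ_{k ≥ 1} ⌊n / p^k⌋. For p = 47, n = 283, the terms are:
  ⌊283/47^1⌋ = ⌊283/47⌋ = 6
(the next term ⌊283/47^2⌋ = 0, terminating the sum). Summing: v_47(283!) = 6 = 6.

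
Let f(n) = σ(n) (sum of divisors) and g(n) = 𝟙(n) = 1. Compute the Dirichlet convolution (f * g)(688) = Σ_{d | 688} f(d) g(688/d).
(σ * 𝟙)(688) = 2565

Divisors of 688: [1, 2, 4, 8, 16, 43, 86, 172, 344, 688]. For each d | 688:
  d = 1: σ(1) · 𝟙(688/1) = 1 · 1 = 1
  d = 2: σ(2) · 𝟙(688/2) = 3 · 1 = 3
  d = 4: σ(4) · 𝟙(688/4) = 7 · 1 = 7
  d = 8: σ(8) · 𝟙(688/8) = 15 · 1 = 15
  d = 16: σ(16) · 𝟙(688/16) = 31 · 1 = 31
  d = 43: σ(43) · 𝟙(688/43) = 44 · 1 = 44
  d = 86: σ(86) · 𝟙(688/86) = 132 · 1 = 132
  d = 172: σ(172) · 𝟙(688/172) = 308 · 1 = 308
  d = 344: σ(344) · 𝟙(688/344) = 660 · 1 = 660
  d = 688: σ(688) · 𝟙(688/688) = 1364 · 1 = 1364
Summing: (σ * 𝟙)(688) = 1 + 3 + 7 + 15 + 31 + 44 + 132 + 308 + 660 + 1364 = 2565.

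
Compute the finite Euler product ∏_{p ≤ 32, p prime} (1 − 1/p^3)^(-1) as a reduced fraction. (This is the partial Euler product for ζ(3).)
∏ = 209363023479599225665/174187638420315512832

The primes p ≤ 32 are [2, 3, 5, 7, 11, 13, 17, 19, 23, 29, 31]. For each prime, (1 − 1/p^3)^(-1) = p^3 / (p^3 − 1). The product is (1 − 1/2^3)^(-1), (1 − 1/3^3)^(-1), (1 − 1/5^3)^(-1), (1 − 1/7^3)^(-1), (1 − 1/11^3)^(-1), (1 − 1/13^3)^(-1), (1 − 1/17^3)^(-1), (1 − 1/19^3)^(-1), (1 − 1/23^3)^(-1), (1 − 1/29^3)^(-1), (1 − 1/31^3)^(-1) = ∏ p^3 / (p^3 − 1) = 209363023479599225665/174187638420315512832.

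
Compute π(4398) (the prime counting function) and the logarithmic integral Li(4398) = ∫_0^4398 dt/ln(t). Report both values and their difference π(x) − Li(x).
π(4398) = 599;  Li(4398) ≈ 613.07;  π(x) − Li(x) ≈ -14.07.

Direct count of primes ≤ 4398 gives π(4398) = 599. Numerical evaluation of the logarithmic integral gives Li(4398) ≈ 613.07. The difference π(x) − Li(x) ≈ -14.07 is typically negative for small/moderate x (Li(x) overestimates), though Littlewood's theorem shows this sign changes infinitely often.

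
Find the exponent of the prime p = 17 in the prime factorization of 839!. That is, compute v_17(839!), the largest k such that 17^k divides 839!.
v_17(839!) = 51

Legendre's formula: v_p(n!) = Σ_{k ≥ 1} ⌊n / p^k⌋. For p = 17, n = 839, the terms are:
  ⌊839/17^1⌋ = ⌊839/17⌋ = 49
  ⌊839/17^2⌋ = ⌊839/289⌋ = 2
(the next term ⌊839/17^3⌋ = 0, terminating the sum). Summing: v_17(839!) = 49 + 2 = 51.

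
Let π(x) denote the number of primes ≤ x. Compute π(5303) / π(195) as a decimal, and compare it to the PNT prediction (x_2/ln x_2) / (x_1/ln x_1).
π(5303)/π(195) = 703/44 ≈ 15.9773;  PNT prediction ≈ 16.7209.

π(195) = 44 and π(5303) = 703, so π(5303)/π(195) ≈ 15.9773. The PNT-predicted ratio is (5303/ln(5303)) / (195/ln(195)) ≈ 16.7209. The two agree to within a few percent, as expected.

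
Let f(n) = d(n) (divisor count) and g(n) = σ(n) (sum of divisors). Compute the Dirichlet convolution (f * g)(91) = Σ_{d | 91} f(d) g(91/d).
(d * σ)(91) = 160

Divisors of 91: [1, 7, 13, 91]. For each d | 91:
  d = 1: d(1) · σ(91/1) = 1 · 112 = 112
  d = 7: d(7) · σ(91/7) = 2 · 14 = 28
  d = 13: d(13) · σ(91/13) = 2 · 8 = 16
  d = 91: d(91) · σ(91/91) = 4 · 1 = 4
Summing: (d * σ)(91) = 112 + 28 + 16 + 4 = 160.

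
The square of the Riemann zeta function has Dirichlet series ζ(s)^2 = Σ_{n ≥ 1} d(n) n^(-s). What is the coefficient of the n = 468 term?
d(468) = 18

ζ(s)^2 = (Σ 1/m^s)(Σ 1/k^s). The coefficient of 1/n^s in the product is the number of ordered pairs (m, k) with mk = n, which equals d(n). For n = 468, divisors are [1, 2, 3, 4, 6, 9, 12, 13, 18, 26, 36, 39, 52, 78, 117, 156, 234, 468], so d(468) = 18.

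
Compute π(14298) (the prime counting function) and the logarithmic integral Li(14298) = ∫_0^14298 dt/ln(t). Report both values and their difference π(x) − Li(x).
π(14298) = 1677;  Li(14298) ≈ 1703.44;  π(x) − Li(x) ≈ -26.44.

Direct count of primes ≤ 14298 gives π(14298) = 1677. Numerical evaluation of the logarithmic integral gives Li(14298) ≈ 1703.44. The difference π(x) − Li(x) ≈ -26.44 is typically negative for small/moderate x (Li(x) overestimates), though Littlewood's theorem shows this sign changes infinitely often.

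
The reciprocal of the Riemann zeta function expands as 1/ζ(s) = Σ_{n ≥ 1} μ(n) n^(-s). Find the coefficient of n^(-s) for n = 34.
μ(34) = 1

Factor n = 34 = 2 · 17. μ(n) = 0 if any exponent ≥ 2 (not squarefree); otherwise μ(n) = (−1)^{ω(n)} where ω(n) is the number of distinct prime factors. Applying: μ(34) = 1.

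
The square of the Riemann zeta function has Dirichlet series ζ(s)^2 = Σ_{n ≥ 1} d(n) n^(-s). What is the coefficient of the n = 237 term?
d(237) = 4

ζ(s)^2 = (Σ 1/m^s)(Σ 1/k^s). The coefficient of 1/n^s in the product is the number of ordered pairs (m, k) with mk = n, which equals d(n). For n = 237, divisors are [1, 3, 79, 237], so d(237) = 4.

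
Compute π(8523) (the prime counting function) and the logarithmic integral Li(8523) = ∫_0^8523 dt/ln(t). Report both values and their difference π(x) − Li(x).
π(8523) = 1062;  Li(8523) ≈ 1084.40;  π(x) − Li(x) ≈ -22.40.

Direct count of primes ≤ 8523 gives π(8523) = 1062. Numerical evaluation of the logarithmic integral gives Li(8523) ≈ 1084.40. The difference π(x) − Li(x) ≈ -22.40 is typically negative for small/moderate x (Li(x) overestimates), though Littlewood's theorem shows this sign changes infinitely often.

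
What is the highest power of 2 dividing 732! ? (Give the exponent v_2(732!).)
v_2(732!) = 726

Legendre's formula: v_p(n!) = Σ_{k ≥ 1} ⌊n / p^k⌋. For p = 2, n = 732, the terms are:
  ⌊732/2^1⌋ = ⌊732/2⌋ = 366
  ⌊732/2^2⌋ = ⌊732/4⌋ = 183
  ⌊732/2^3⌋ = ⌊732/8⌋ = 91
  ⌊732/2^4⌋ = ⌊732/16⌋ = 45
  ⌊732/2^5⌋ = ⌊732/32⌋ = 22
  ⌊732/2^6⌋ = ⌊732/64⌋ = 11
  ⌊732/2^7⌋ = ⌊732/128⌋ = 5
  ⌊732/2^8⌋ = ⌊732/256⌋ = 2
  ⌊732/2^9⌋ = ⌊732/512⌋ = 1
(the next term ⌊732/2^10⌋ = 0, terminating the sum). Summing: v_2(732!) = 366 + 183 + 91 + 45 + 22 + 11 + 5 + 2 + 1 = 726.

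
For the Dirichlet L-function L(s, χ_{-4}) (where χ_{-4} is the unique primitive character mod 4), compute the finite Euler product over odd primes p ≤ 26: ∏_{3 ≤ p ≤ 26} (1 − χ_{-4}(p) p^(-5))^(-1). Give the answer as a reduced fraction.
∏ = 19221914719363107239019289471588875/19296053991287416836128860852453376

The odd primes p ≤ 26 are [3, 5, 7, 11, 13, 17, 19, 23]. For each, χ(p) = 1 if p ≡ 1 mod 4, χ(p) = −1 if p ≡ 3 mod 4. Taking (1 − χ(p)/p^5)^(-1) = p^5/(p^5 − χ(p)): (1 − (-1)/3^5)^(-1) · (1 − (1)/5^5)^(-1) · (1 − (-1)/7^5)^(-1) · (1 − (-1)/11^5)^(-1) · (1 − (1)/13^5)^(-1) · (1 − (1)/17^5)^(-1) · (1 − (-1)/19^5)^(-1) · (1 − (-1)/23^5)^(-1) = 19221914719363107239019289471588875/19296053991287416836128860852453376.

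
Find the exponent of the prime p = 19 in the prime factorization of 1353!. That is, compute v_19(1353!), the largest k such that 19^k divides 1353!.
v_19(1353!) = 74

Legendre's formula: v_p(n!) = Σ_{k ≥ 1} ⌊n / p^k⌋. For p = 19, n = 1353, the terms are:
  ⌊1353/19^1⌋ = ⌊1353/19⌋ = 71
  ⌊1353/19^2⌋ = ⌊1353/361⌋ = 3
(the next term ⌊1353/19^3⌋ = 0, terminating the sum). Summing: v_19(1353!) = 71 + 3 = 74.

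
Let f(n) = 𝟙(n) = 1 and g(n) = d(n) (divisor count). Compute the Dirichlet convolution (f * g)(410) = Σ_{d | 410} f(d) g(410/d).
(𝟙 * d)(410) = 27

Divisors of 410: [1, 2, 5, 10, 41, 82, 205, 410]. For each d | 410:
  d = 1: 𝟙(1) · d(410/1) = 1 · 8 = 8
  d = 2: 𝟙(2) · d(410/2) = 1 · 4 = 4
  d = 5: 𝟙(5) · d(410/5) = 1 · 4 = 4
  d = 10: 𝟙(10) · d(410/10) = 1 · 2 = 2
  d = 41: 𝟙(41) · d(410/41) = 1 · 4 = 4
  d = 82: 𝟙(82) · d(410/82) = 1 · 2 = 2
  d = 205: 𝟙(205) · d(410/205) = 1 · 2 = 2
  d = 410: 𝟙(410) · d(410/410) = 1 · 1 = 1
Summing: (𝟙 * d)(410) = 8 + 4 + 4 + 2 + 4 + 2 + 2 + 1 = 27.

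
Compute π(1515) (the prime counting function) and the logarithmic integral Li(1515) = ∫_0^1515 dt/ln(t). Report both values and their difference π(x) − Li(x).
π(1515) = 240;  Li(1515) ≈ 249.86;  π(x) − Li(x) ≈ -9.86.

Direct count of primes ≤ 1515 gives π(1515) = 240. Numerical evaluation of the logarithmic integral gives Li(1515) ≈ 249.86. The difference π(x) − Li(x) ≈ -9.86 is typically negative for small/moderate x (Li(x) overestimates), though Littlewood's theorem shows this sign changes infinitely often.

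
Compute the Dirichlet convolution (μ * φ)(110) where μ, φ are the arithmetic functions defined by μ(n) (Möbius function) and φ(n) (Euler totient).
(μ * φ)(110) = 0

Divisors of 110: [1, 2, 5, 10, 11, 22, 55, 110]. For each d | 110:
  d = 1: μ(1) · φ(110/1) = 1 · 40 = 40
  d = 2: μ(2) · φ(110/2) = -1 · 40 = -40
  d = 5: μ(5) · φ(110/5) = -1 · 10 = -10
  d = 10: μ(10) · φ(110/10) = 1 · 10 = 10
  d = 11: μ(11) · φ(110/11) = -1 · 4 = -4
  d = 22: μ(22) · φ(110/22) = 1 · 4 = 4
  d = 55: μ(55) · φ(110/55) = 1 · 1 = 1
  d = 110: μ(110) · φ(110/110) = -1 · 1 = -1
Summing: (μ * φ)(110) = 40 + -40 + -10 + 10 + -4 + 4 + 1 + -1 = 0.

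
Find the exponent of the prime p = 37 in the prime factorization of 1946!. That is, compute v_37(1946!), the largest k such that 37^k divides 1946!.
v_37(1946!) = 53

Legendre's formula: v_p(n!) = Σ_{k ≥ 1} ⌊n / p^k⌋. For p = 37, n = 1946, the terms are:
  ⌊1946/37^1⌋ = ⌊1946/37⌋ = 52
  ⌊1946/37^2⌋ = ⌊1946/1369⌋ = 1
(the next term ⌊1946/37^3⌋ = 0, terminating the sum). Summing: v_37(1946!) = 52 + 1 = 53.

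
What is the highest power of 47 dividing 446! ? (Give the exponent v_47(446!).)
v_47(446!) = 9

Legendre's formula: v_p(n!) = Σ_{k ≥ 1} ⌊n / p^k⌋. For p = 47, n = 446, the terms are:
  ⌊446/47^1⌋ = ⌊446/47⌋ = 9
(the next term ⌊446/47^2⌋ = 0, terminating the sum). Summing: v_47(446!) = 9 = 9.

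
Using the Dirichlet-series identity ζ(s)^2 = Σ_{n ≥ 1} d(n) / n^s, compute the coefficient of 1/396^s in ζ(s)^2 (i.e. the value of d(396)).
d(396) = 18

ζ(s)^2 = (Σ 1/m^s)(Σ 1/k^s). The coefficient of 1/n^s in the product is the number of ordered pairs (m, k) with mk = n, which equals d(n). For n = 396, divisors are [1, 2, 3, 4, 6, 9, 11, 12, 18, 22, 33, 36, 44, 66, 99, 132, 198, 396], so d(396) = 18.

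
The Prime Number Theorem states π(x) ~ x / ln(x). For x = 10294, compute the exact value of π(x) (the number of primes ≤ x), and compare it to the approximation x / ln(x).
π(10294) = 1262;  x/ln(x) ≈ 1114.15;  relative error ≈ 11.72%.

Directly count primes up to 10294: π(10294) = 1262. The PNT approximation gives 10294/ln(10294) ≈ 10294/9.23932 ≈ 1114.15. Relative error (π(x) − x/ln(x)) / π(x) ≈ 11.72%; the approximation is known to undercount slightly (Li(x) is a better estimate).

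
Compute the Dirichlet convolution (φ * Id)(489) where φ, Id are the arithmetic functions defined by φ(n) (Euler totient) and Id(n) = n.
(φ * Id)(489) = 1625

Divisors of 489: [1, 3, 163, 489]. For each d | 489:
  d = 1: φ(1) · Id(489/1) = 1 · 489 = 489
  d = 3: φ(3) · Id(489/3) = 2 · 163 = 326
  d = 163: φ(163) · Id(489/163) = 162 · 3 = 486
  d = 489: φ(489) · Id(489/489) = 324 · 1 = 324
Summing: (φ * Id)(489) = 489 + 326 + 486 + 324 = 1625.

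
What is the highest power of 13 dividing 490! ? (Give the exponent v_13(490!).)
v_13(490!) = 39

Legendre's formula: v_p(n!) = Σ_{k ≥ 1} ⌊n / p^k⌋. For p = 13, n = 490, the terms are:
  ⌊490/13^1⌋ = ⌊490/13⌋ = 37
  ⌊490/13^2⌋ = ⌊490/169⌋ = 2
(the next term ⌊490/13^3⌋ = 0, terminating the sum). Summing: v_13(490!) = 37 + 2 = 39.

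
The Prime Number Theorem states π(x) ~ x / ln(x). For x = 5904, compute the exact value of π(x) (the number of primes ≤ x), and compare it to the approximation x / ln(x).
π(5904) = 777;  x/ln(x) ≈ 679.92;  relative error ≈ 12.49%.

Directly count primes up to 5904: π(5904) = 777. The PNT approximation gives 5904/ln(5904) ≈ 5904/8.68339 ≈ 679.92. Relative error (π(x) − x/ln(x)) / π(x) ≈ 12.49%; the approximation is known to undercount slightly (Li(x) is a better estimate).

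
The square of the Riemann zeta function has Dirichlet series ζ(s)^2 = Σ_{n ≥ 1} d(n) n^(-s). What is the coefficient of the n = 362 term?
d(362) = 4

ζ(s)^2 = (Σ 1/m^s)(Σ 1/k^s). The coefficient of 1/n^s in the product is the number of ordered pairs (m, k) with mk = n, which equals d(n). For n = 362, divisors are [1, 2, 181, 362], so d(362) = 4.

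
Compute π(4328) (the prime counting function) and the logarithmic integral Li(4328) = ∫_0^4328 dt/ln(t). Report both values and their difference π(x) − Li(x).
π(4328) = 591;  Li(4328) ≈ 604.72;  π(x) − Li(x) ≈ -13.72.

Direct count of primes ≤ 4328 gives π(4328) = 591. Numerical evaluation of the logarithmic integral gives Li(4328) ≈ 604.72. The difference π(x) − Li(x) ≈ -13.72 is typically negative for small/moderate x (Li(x) overestimates), though Littlewood's theorem shows this sign changes infinitely often.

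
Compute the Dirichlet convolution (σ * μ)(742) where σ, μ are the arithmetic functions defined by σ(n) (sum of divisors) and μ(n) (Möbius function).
(σ * μ)(742) = 742

Divisors of 742: [1, 2, 7, 14, 53, 106, 371, 742]. For each d | 742:
  d = 1: σ(1) · μ(742/1) = 1 · -1 = -1
  d = 2: σ(2) · μ(742/2) = 3 · 1 = 3
  d = 7: σ(7) · μ(742/7) = 8 · 1 = 8
  d = 14: σ(14) · μ(742/14) = 24 · -1 = -24
  d = 53: σ(53) · μ(742/53) = 54 · 1 = 54
  d = 106: σ(106) · μ(742/106) = 162 · -1 = -162
  d = 371: σ(371) · μ(742/371) = 432 · -1 = -432
  d = 742: σ(742) · μ(742/742) = 1296 · 1 = 1296
Summing: (σ * μ)(742) = -1 + 3 + 8 + -24 + 54 + -162 + -432 + 1296 = 742.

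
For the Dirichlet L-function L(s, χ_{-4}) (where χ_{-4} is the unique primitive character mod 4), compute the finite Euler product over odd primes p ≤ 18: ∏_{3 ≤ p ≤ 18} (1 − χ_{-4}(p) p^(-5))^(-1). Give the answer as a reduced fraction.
∏ = 995046576444811700184375/998883930440647295664128

The odd primes p ≤ 18 are [3, 5, 7, 11, 13, 17]. For each, χ(p) = 1 if p ≡ 1 mod 4, χ(p) = −1 if p ≡ 3 mod 4. Taking (1 − χ(p)/p^5)^(-1) = p^5/(p^5 − χ(p)): (1 − (-1)/3^5)^(-1) · (1 − (1)/5^5)^(-1) · (1 − (-1)/7^5)^(-1) · (1 − (-1)/11^5)^(-1) · (1 − (1)/13^5)^(-1) · (1 − (1)/17^5)^(-1) = 995046576444811700184375/998883930440647295664128.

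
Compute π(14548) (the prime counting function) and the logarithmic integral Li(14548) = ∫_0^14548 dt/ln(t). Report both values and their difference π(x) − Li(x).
π(14548) = 1703;  Li(14548) ≈ 1729.54;  π(x) − Li(x) ≈ -26.54.

Direct count of primes ≤ 14548 gives π(14548) = 1703. Numerical evaluation of the logarithmic integral gives Li(14548) ≈ 1729.54. The difference π(x) − Li(x) ≈ -26.54 is typically negative for small/moderate x (Li(x) overestimates), though Littlewood's theorem shows this sign changes infinitely often.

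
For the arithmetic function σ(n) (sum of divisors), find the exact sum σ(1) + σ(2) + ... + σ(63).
Σ_{n ≤ 63} σ(n) = 3276

Compute σ(n) for each 1 ≤ n ≤ 63: σ(1) = 1, σ(2) = 3, σ(3) = 4, σ(4) = 7, σ(5) = 6, σ(6) = 12, σ(7) = 8, σ(8) = 15, σ(9) = 13, σ(10) = 18, σ(11) = 12, σ(12) = 28, σ(13) = 14, σ(14) = 24, σ(15) = 24, σ(16) = 31, σ(17) = 18, σ(18) = 39, σ(19) = 20, σ(20) = 42, σ(21) = 32, σ(22) = 36, σ(23) = 24, σ(24) = 60, σ(25) = 31, σ(26) = 42, σ(27) = 40, σ(28) = 56, σ(29) = 30, σ(30) = 72, σ(31) = 32, σ(32) = 63, σ(33) = 48, σ(34) = 54, σ(35) = 48, σ(36) = 91, σ(37) = 38, σ(38) = 60, σ(39) = 56, σ(40) = 90, σ(41) = 42, σ(42) = 96, σ(43) = 44, σ(44) = 84, σ(45) = 78, σ(46) = 72, σ(47) = 48, σ(48) = 124, σ(49) = 57, σ(50) = 93, σ(51) = 72, σ(52) = 98, σ(53) = 54, σ(54) = 120, σ(55) = 72, σ(56) = 120, σ(57) = 80, σ(58) = 90, σ(59) = 60, σ(60) = 168, σ(61) = 62, σ(62) = 96, σ(63) = 104. Summing all 63 values: 3276. (Average order: Σ_{n ≤ x} σ(n) ~ (π²/12) x². For x = 63, (π²/12)·63² ≈ 3264.37.)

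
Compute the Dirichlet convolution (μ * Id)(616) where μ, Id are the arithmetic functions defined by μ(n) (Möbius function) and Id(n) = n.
(μ * Id)(616) = 240

Divisors of 616: [1, 2, 4, 7, 8, 11, 14, 22, 28, 44, 56, 77, 88, 154, 308, 616]. For each d | 616:
  d = 1: μ(1) · Id(616/1) = 1 · 616 = 616
  d = 2: μ(2) · Id(616/2) = -1 · 308 = -308
  d = 4: μ(4) · Id(616/4) = 0 · 154 = 0
  d = 7: μ(7) · Id(616/7) = -1 · 88 = -88
  d = 8: μ(8) · Id(616/8) = 0 · 77 = 0
  d = 11: μ(11) · Id(616/11) = -1 · 56 = -56
  d = 14: μ(14) · Id(616/14) = 1 · 44 = 44
  d = 22: μ(22) · Id(616/22) = 1 · 28 = 28
  d = 28: μ(28) · Id(616/28) = 0 · 22 = 0
  d = 44: μ(44) · Id(616/44) = 0 · 14 = 0
  d = 56: μ(56) · Id(616/56) = 0 · 11 = 0
  d = 77: μ(77) · Id(616/77) = 1 · 8 = 8
  d = 88: μ(88) · Id(616/88) = 0 · 7 = 0
  d = 154: μ(154) · Id(616/154) = -1 · 4 = -4
  d = 308: μ(308) · Id(616/308) = 0 · 2 = 0
  d = 616: μ(616) · Id(616/616) = 0 · 1 = 0
Summing: (μ * Id)(616) = 616 + -308 + 0 + -88 + 0 + -56 + 44 + 28 + 0 + 0 + 0 + 8 + 0 + -4 + 0 + 0 = 240.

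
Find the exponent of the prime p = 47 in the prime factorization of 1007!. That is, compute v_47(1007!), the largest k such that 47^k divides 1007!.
v_47(1007!) = 21

Legendre's formula: v_p(n!) = Σ_{k ≥ 1} ⌊n / p^k⌋. For p = 47, n = 1007, the terms are:
  ⌊1007/47^1⌋ = ⌊1007/47⌋ = 21
(the next term ⌊1007/47^2⌋ = 0, terminating the sum). Summing: v_47(1007!) = 21 = 21.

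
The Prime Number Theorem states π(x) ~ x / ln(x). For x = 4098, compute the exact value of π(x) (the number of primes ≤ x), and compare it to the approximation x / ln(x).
π(4098) = 564;  x/ln(x) ≈ 492.65;  relative error ≈ 12.65%.

Directly count primes up to 4098: π(4098) = 564. The PNT approximation gives 4098/ln(4098) ≈ 4098/8.31825 ≈ 492.65. Relative error (π(x) − x/ln(x)) / π(x) ≈ 12.65%; the approximation is known to undercount slightly (Li(x) is a better estimate).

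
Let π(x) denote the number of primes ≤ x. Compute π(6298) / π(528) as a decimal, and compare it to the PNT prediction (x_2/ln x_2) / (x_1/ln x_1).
π(6298)/π(528) = 818/99 ≈ 8.2626;  PNT prediction ≈ 8.5480.

π(528) = 99 and π(6298) = 818, so π(6298)/π(528) ≈ 8.2626. The PNT-predicted ratio is (6298/ln(6298)) / (528/ln(528)) ≈ 8.5480. The two agree to within a few percent, as expected.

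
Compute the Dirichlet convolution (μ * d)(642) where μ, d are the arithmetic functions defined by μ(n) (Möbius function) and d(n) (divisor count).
(μ * d)(642) = 1

Divisors of 642: [1, 2, 3, 6, 107, 214, 321, 642]. For each d | 642:
  d = 1: μ(1) · d(642/1) = 1 · 8 = 8
  d = 2: μ(2) · d(642/2) = -1 · 4 = -4
  d = 3: μ(3) · d(642/3) = -1 · 4 = -4
  d = 6: μ(6) · d(642/6) = 1 · 2 = 2
  d = 107: μ(107) · d(642/107) = -1 · 4 = -4
  d = 214: μ(214) · d(642/214) = 1 · 2 = 2
  d = 321: μ(321) · d(642/321) = 1 · 2 = 2
  d = 642: μ(642) · d(642/642) = -1 · 1 = -1
Summing: (μ * d)(642) = 8 + -4 + -4 + 2 + -4 + 2 + 2 + -1 = 1.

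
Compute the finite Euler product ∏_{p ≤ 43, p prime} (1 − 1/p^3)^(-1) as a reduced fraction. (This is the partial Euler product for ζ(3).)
∏ = 11622300127850926153432227486340003/9669167824002218213355442162630656

The primes p ≤ 43 are [2, 3, 5, 7, 11, 13, 17, 19, 23, 29, 31, 37, 41, 43]. For each prime, (1 − 1/p^3)^(-1) = p^3 / (p^3 − 1). The product is (1 − 1/2^3)^(-1), (1 − 1/3^3)^(-1), (1 − 1/5^3)^(-1), (1 − 1/7^3)^(-1), (1 − 1/11^3)^(-1), (1 − 1/13^3)^(-1), (1 − 1/17^3)^(-1), (1 − 1/19^3)^(-1), (1 − 1/23^3)^(-1), (1 − 1/29^3)^(-1), (1 − 1/31^3)^(-1), (1 − 1/37^3)^(-1), (1 − 1/41^3)^(-1), (1 − 1/43^3)^(-1) = ∏ p^3 / (p^3 − 1) = 11622300127850926153432227486340003/9669167824002218213355442162630656.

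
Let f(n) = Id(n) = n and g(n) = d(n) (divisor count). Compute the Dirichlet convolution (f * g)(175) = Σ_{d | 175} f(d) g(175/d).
(Id * d)(175) = 342

Divisors of 175: [1, 5, 7, 25, 35, 175]. For each d | 175:
  d = 1: Id(1) · d(175/1) = 1 · 6 = 6
  d = 5: Id(5) · d(175/5) = 5 · 4 = 20
  d = 7: Id(7) · d(175/7) = 7 · 3 = 21
  d = 25: Id(25) · d(175/25) = 25 · 2 = 50
  d = 35: Id(35) · d(175/35) = 35 · 2 = 70
  d = 175: Id(175) · d(175/175) = 175 · 1 = 175
Summing: (Id * d)(175) = 6 + 20 + 21 + 50 + 70 + 175 = 342.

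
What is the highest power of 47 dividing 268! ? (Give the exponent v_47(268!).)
v_47(268!) = 5

Legendre's formula: v_p(n!) = Σ_{k ≥ 1} ⌊n / p^k⌋. For p = 47, n = 268, the terms are:
  ⌊268/47^1⌋ = ⌊268/47⌋ = 5
(the next term ⌊268/47^2⌋ = 0, terminating the sum). Summing: v_47(268!) = 5 = 5.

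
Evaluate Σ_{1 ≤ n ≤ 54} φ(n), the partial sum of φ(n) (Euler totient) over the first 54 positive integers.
Σ_{n ≤ 54} φ(n) = 900

Compute φ(n) for each 1 ≤ n ≤ 54: φ(1) = 1, φ(2) = 1, φ(3) = 2, φ(4) = 2, φ(5) = 4, φ(6) = 2, φ(7) = 6, φ(8) = 4, φ(9) = 6, φ(10) = 4, φ(11) = 10, φ(12) = 4, φ(13) = 12, φ(14) = 6, φ(15) = 8, φ(16) = 8, φ(17) = 16, φ(18) = 6, φ(19) = 18, φ(20) = 8, φ(21) = 12, φ(22) = 10, φ(23) = 22, φ(24) = 8, φ(25) = 20, φ(26) = 12, φ(27) = 18, φ(28) = 12, φ(29) = 28, φ(30) = 8, φ(31) = 30, φ(32) = 16, φ(33) = 20, φ(34) = 16, φ(35) = 24, φ(36) = 12, φ(37) = 36, φ(38) = 18, φ(39) = 24, φ(40) = 16, φ(41) = 40, φ(42) = 12, φ(43) = 42, φ(44) = 20, φ(45) = 24, φ(46) = 22, φ(47) = 46, φ(48) = 16, φ(49) = 42, φ(50) = 20, φ(51) = 32, φ(52) = 24, φ(53) = 52, φ(54) = 18. Summing all 54 values: 900. (Average order: Σ_{n ≤ x} φ(n) ~ (3/π²) x². For x = 54, (3/π²)·54² ≈ 886.36.)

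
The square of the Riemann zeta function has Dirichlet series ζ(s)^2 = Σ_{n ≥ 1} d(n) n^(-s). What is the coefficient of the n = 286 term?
d(286) = 8

ζ(s)^2 = (Σ 1/m^s)(Σ 1/k^s). The coefficient of 1/n^s in the product is the number of ordered pairs (m, k) with mk = n, which equals d(n). For n = 286, divisors are [1, 2, 11, 13, 22, 26, 143, 286], so d(286) = 8.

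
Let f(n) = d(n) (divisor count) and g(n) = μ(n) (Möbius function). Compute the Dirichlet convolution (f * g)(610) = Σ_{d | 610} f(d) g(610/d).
(d * μ)(610) = 1

Divisors of 610: [1, 2, 5, 10, 61, 122, 305, 610]. For each d | 610:
  d = 1: d(1) · μ(610/1) = 1 · -1 = -1
  d = 2: d(2) · μ(610/2) = 2 · 1 = 2
  d = 5: d(5) · μ(610/5) = 2 · 1 = 2
  d = 10: d(10) · μ(610/10) = 4 · -1 = -4
  d = 61: d(61) · μ(610/61) = 2 · 1 = 2
  d = 122: d(122) · μ(610/122) = 4 · -1 = -4
  d = 305: d(305) · μ(610/305) = 4 · -1 = -4
  d = 610: d(610) · μ(610/610) = 8 · 1 = 8
Summing: (d * μ)(610) = -1 + 2 + 2 + -4 + 2 + -4 + -4 + 8 = 1.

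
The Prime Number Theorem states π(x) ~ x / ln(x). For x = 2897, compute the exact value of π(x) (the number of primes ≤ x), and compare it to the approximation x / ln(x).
π(2897) = 419;  x/ln(x) ≈ 363.42;  relative error ≈ 13.26%.

Directly count primes up to 2897: π(2897) = 419. The PNT approximation gives 2897/ln(2897) ≈ 2897/7.97143 ≈ 363.42. Relative error (π(x) − x/ln(x)) / π(x) ≈ 13.26%; the approximation is known to undercount slightly (Li(x) is a better estimate).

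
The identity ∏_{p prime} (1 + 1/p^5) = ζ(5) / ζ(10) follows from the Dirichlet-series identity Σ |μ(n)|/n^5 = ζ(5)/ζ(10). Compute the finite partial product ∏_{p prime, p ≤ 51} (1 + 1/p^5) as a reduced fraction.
∏ = 77350420258916008694441522216355088445733760320747817275637792505856/74669957780522328018216335873020857442299719217280893302140029444835

The primes p ≤ 51 are [2, 3, 5, 7, 11, 13, 17, 19, 23, 29, 31, 37, 41, 43, 47]. For each, (1 + 1/p^5) = (p^5 + 1)/p^5. Multiplying these fractions over p ∈ [2, 3, 5, 7, 11, 13, 17, 19, 23, 29, 31, 37, 41, 43, 47] gives 77350420258916008694441522216355088445733760320747817275637792505856/74669957780522328018216335873020857442299719217280893302140029444835. (In the limit P → ∞ this tends to ζ(5)/ζ(10).)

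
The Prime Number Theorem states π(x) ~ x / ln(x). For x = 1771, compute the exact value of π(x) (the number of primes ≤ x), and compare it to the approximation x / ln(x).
π(1771) = 274;  x/ln(x) ≈ 236.79;  relative error ≈ 13.58%.

Directly count primes up to 1771: π(1771) = 274. The PNT approximation gives 1771/ln(1771) ≈ 1771/7.47930 ≈ 236.79. Relative error (π(x) − x/ln(x)) / π(x) ≈ 13.58%; the approximation is known to undercount slightly (Li(x) is a better estimate).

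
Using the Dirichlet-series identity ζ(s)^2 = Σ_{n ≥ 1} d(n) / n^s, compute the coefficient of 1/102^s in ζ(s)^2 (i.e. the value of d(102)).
d(102) = 8

ζ(s)^2 = (Σ 1/m^s)(Σ 1/k^s). The coefficient of 1/n^s in the product is the number of ordered pairs (m, k) with mk = n, which equals d(n). For n = 102, divisors are [1, 2, 3, 6, 17, 34, 51, 102], so d(102) = 8.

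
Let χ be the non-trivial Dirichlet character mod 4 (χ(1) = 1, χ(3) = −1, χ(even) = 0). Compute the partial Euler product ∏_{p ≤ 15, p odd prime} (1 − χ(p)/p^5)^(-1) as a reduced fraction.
∏ = 700807599951834375/703510729567397888

The odd primes p ≤ 15 are [3, 5, 7, 11, 13]. For each, χ(p) = 1 if p ≡ 1 mod 4, χ(p) = −1 if p ≡ 3 mod 4. Taking (1 − χ(p)/p^5)^(-1) = p^5/(p^5 − χ(p)): (1 − (-1)/3^5)^(-1) · (1 − (1)/5^5)^(-1) · (1 − (-1)/7^5)^(-1) · (1 − (-1)/11^5)^(-1) · (1 − (1)/13^5)^(-1) = 700807599951834375/703510729567397888.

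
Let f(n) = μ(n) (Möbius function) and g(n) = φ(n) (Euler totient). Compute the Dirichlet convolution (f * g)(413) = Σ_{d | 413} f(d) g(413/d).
(μ * φ)(413) = 285

Divisors of 413: [1, 7, 59, 413]. For each d | 413:
  d = 1: μ(1) · φ(413/1) = 1 · 348 = 348
  d = 7: μ(7) · φ(413/7) = -1 · 58 = -58
  d = 59: μ(59) · φ(413/59) = -1 · 6 = -6
  d = 413: μ(413) · φ(413/413) = 1 · 1 = 1
Summing: (μ * φ)(413) = 348 + -58 + -6 + 1 = 285.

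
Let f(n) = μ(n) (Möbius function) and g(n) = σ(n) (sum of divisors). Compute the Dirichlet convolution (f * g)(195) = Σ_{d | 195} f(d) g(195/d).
(μ * σ)(195) = 195

Divisors of 195: [1, 3, 5, 13, 15, 39, 65, 195]. For each d | 195:
  d = 1: μ(1) · σ(195/1) = 1 · 336 = 336
  d = 3: μ(3) · σ(195/3) = -1 · 84 = -84
  d = 5: μ(5) · σ(195/5) = -1 · 56 = -56
  d = 13: μ(13) · σ(195/13) = -1 · 24 = -24
  d = 15: μ(15) · σ(195/15) = 1 · 14 = 14
  d = 39: μ(39) · σ(195/39) = 1 · 6 = 6
  d = 65: μ(65) · σ(195/65) = 1 · 4 = 4
  d = 195: μ(195) · σ(195/195) = -1 · 1 = -1
Summing: (μ * σ)(195) = 336 + -84 + -56 + -24 + 14 + 6 + 4 + -1 = 195.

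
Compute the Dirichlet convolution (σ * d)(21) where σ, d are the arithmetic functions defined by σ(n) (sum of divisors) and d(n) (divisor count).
(σ * d)(21) = 60

Divisors of 21: [1, 3, 7, 21]. For each d | 21:
  d = 1: σ(1) · d(21/1) = 1 · 4 = 4
  d = 3: σ(3) · d(21/3) = 4 · 2 = 8
  d = 7: σ(7) · d(21/7) = 8 · 2 = 16
  d = 21: σ(21) · d(21/21) = 32 · 1 = 32
Summing: (σ * d)(21) = 4 + 8 + 16 + 32 = 60.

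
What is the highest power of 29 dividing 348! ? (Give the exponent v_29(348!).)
v_29(348!) = 12

Legendre's formula: v_p(n!) = Σ_{k ≥ 1} ⌊n / p^k⌋. For p = 29, n = 348, the terms are:
  ⌊348/29^1⌋ = ⌊348/29⌋ = 12
(the next term ⌊348/29^2⌋ = 0, terminating the sum). Summing: v_29(348!) = 12 = 12.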